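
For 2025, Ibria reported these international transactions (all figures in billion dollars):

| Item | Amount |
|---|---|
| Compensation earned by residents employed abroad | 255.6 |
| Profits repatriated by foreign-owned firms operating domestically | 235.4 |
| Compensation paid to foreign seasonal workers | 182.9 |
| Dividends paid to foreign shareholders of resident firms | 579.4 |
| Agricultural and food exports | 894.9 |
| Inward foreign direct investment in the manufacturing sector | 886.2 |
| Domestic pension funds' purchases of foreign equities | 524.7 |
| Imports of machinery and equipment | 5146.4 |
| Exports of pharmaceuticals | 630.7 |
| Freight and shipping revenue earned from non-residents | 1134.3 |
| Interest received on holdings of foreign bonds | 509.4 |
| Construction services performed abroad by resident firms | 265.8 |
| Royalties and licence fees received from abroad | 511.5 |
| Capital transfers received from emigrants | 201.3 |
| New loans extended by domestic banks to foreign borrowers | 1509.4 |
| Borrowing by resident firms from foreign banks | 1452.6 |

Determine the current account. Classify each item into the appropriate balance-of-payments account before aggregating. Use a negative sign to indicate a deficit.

Goods: -5146.4 + 630.7 + 894.9 = -3620.8
Services: 1134.3 + 265.8 + 511.5 = 1911.6
Primary income: -182.9 + 509.4 + 255.6 - 579.4 - 235.4 = -232.7
Current account = (-3620.8) + 1911.6 + (-232.7) = -1941.9
(Excluded from the current account — financial account: inward foreign direct investment in the manufacturing sector 886.2, domestic pension funds' purchases of foreign equities 524.7, new loans extended by domestic banks to foreign borrowers 1509.4, borrowing by resident firms from foreign banks 1452.6; capital account: capital transfers received from emigrants 201.3.)

-1941.9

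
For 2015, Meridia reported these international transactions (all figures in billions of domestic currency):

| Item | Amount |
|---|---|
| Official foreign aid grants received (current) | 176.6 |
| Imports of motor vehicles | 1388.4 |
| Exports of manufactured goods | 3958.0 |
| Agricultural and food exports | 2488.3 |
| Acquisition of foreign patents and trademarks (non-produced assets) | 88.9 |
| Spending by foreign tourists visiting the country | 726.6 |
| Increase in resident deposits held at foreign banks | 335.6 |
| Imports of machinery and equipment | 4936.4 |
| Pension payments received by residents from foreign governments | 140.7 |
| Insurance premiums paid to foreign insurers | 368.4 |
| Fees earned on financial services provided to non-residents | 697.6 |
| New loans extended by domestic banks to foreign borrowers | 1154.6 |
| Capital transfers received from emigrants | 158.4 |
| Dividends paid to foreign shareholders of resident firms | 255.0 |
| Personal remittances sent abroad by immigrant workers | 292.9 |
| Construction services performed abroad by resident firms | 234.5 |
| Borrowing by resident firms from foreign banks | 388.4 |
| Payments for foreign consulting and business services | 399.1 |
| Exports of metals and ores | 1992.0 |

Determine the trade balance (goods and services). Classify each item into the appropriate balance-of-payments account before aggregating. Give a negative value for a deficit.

3004.7

Goods: -1388.4 + 1992.0 + 2488.3 - 4936.4 + 3958.0 = 2113.5
Services: 697.6 + 726.6 - 399.1 + 234.5 - 368.4 = 891.2
Trade balance = 2113.5 + 891.2 = 3004.7
(Excluded from the trade balance — secondary income: official foreign aid grants received (current) 176.6, pension payments received by residents from foreign governments 140.7, personal remittances sent abroad by immigrant workers 292.9; capital account: acquisition of foreign patents and trademarks (non-produced assets) 88.9, capital transfers received from emigrants 158.4; financial account: increase in resident deposits held at foreign banks 335.6, new loans extended by domestic banks to foreign borrowers 1154.6, borrowing by resident firms from foreign banks 388.4; primary income: dividends paid to foreign shareholders of resident firms 255.0.)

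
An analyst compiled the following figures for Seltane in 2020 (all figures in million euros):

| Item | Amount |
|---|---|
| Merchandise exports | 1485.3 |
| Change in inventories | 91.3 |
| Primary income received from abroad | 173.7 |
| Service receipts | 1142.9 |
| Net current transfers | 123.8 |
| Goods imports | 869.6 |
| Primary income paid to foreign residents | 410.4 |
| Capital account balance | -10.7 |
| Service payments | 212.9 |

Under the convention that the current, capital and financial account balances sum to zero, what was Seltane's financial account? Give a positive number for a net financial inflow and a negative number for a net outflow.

Goods balance = 1485.3 - 869.6 = 615.7
Services balance = 1142.9 - 212.9 = 930.0
Trade balance (goods + services) = 615.7 + 930.0 = 1545.7
Net primary income = 173.7 - 410.4 = -236.7
Net secondary income = 123.8
Current account = 1545.7 + (-236.7) + 123.8 = 1432.8
Financial account = -(1432.8 + (-10.7)) = -1422.1

-1422.1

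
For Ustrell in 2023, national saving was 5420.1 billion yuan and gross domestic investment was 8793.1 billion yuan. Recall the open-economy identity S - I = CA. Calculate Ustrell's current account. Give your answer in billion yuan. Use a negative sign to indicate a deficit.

-3373.0

CA = S - I = 5420.1 - 8793.1 = -3373.0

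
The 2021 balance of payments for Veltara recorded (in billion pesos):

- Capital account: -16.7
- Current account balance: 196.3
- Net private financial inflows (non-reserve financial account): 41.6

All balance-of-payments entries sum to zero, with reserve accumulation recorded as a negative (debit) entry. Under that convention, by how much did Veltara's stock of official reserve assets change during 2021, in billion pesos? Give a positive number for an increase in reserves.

Official reserve transactions balance = -(196.3 + (-16.7) + 41.6) = -221.2
An accumulation of reserves is recorded as a debit (negative entry), so the change in the stock of reserves is the negative of that balance.
Change in official reserves = -(-221.2) = 221.2

221.2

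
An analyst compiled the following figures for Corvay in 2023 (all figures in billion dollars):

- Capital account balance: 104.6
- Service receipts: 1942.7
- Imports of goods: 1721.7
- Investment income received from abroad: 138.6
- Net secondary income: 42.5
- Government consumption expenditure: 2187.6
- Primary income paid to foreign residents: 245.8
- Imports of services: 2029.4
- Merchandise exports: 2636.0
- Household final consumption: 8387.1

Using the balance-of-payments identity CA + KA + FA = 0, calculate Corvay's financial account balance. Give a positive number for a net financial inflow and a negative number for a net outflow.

-867.5

Goods balance = 2636.0 - 1721.7 = 914.3
Services balance = 1942.7 - 2029.4 = -86.7
Trade balance (goods + services) = 914.3 + (-86.7) = 827.6
Net primary income = 138.6 - 245.8 = -107.2
Net secondary income = 42.5
Current account = 827.6 + (-107.2) + 42.5 = 762.9
Financial account = -(762.9 + 104.6) = -867.5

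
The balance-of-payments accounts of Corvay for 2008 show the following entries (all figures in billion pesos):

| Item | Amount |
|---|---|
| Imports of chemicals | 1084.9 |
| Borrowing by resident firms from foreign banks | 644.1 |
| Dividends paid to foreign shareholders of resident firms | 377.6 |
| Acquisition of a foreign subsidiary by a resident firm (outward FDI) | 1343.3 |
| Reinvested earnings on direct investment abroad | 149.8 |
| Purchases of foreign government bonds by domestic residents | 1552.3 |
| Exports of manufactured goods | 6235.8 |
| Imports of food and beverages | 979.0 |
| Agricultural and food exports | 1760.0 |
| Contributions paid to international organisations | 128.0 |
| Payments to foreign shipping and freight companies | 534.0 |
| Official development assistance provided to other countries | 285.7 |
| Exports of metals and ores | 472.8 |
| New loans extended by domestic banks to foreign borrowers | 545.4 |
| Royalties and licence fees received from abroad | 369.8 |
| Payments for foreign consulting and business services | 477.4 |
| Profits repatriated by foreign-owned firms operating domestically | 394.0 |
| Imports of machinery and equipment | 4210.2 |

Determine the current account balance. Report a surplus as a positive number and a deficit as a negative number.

Goods: 1760.0 - 979.0 - 4210.2 + 472.8 - 1084.9 + 6235.8 = 2194.5
Services: -534.0 + 369.8 - 477.4 = -641.6
Primary income: -377.6 + 149.8 - 394.0 = -621.8
Secondary income: -128.0 - 285.7 = -413.7
Current account = 2194.5 + (-641.6) + (-621.8) + (-413.7) = 517.4
(Excluded from the current account — financial account: borrowing by resident firms from foreign banks 644.1, acquisition of a foreign subsidiary by a resident firm (outward FDI) 1343.3, purchases of foreign government bonds by domestic residents 1552.3, new loans extended by domestic banks to foreign borrowers 545.4.)

517.4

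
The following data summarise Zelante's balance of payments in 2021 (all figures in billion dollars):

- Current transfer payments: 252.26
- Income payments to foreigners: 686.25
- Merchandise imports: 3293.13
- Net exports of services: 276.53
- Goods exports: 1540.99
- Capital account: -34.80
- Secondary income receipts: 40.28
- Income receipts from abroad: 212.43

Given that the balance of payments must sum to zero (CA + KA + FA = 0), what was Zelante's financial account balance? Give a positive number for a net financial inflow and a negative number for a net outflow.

2196.21

Goods balance = 1540.99 - 3293.13 = -1752.14
Services balance = 276.53
Trade balance (goods + services) = -1752.14 + 276.53 = -1475.61
Net primary income = 212.43 - 686.25 = -473.82
Net secondary income = 40.28 - 252.26 = -211.98
Current account = -1475.61 + (-473.82) + (-211.98) = -2161.41
Financial account = -(-2161.41 + (-34.80)) = 2196.21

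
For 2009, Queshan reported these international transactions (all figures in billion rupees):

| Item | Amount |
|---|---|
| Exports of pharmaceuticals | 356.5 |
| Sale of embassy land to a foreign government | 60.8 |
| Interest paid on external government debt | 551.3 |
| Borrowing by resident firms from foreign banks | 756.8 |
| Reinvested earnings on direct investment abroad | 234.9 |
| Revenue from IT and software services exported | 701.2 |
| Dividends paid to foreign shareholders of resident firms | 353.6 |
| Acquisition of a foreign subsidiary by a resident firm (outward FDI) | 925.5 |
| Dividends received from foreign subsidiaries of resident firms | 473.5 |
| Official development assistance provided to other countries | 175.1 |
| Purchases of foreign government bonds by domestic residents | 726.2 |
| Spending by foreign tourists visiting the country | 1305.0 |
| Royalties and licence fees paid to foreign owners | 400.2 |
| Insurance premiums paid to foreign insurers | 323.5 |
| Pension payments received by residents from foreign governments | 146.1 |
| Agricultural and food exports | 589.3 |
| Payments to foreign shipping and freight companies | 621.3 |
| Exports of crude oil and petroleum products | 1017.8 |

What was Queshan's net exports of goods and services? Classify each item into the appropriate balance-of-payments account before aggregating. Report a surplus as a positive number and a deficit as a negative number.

Goods: 1017.8 + 589.3 + 356.5 = 1963.6
Services: 701.2 - 400.2 - 621.3 + 1305.0 - 323.5 = 661.2
Trade balance = 1963.6 + 661.2 = 2624.8
(Excluded from the trade balance — capital account: sale of embassy land to a foreign government 60.8; primary income: interest paid on external government debt 551.3, reinvested earnings on direct investment abroad 234.9, dividends paid to foreign shareholders of resident firms 353.6, dividends received from foreign subsidiaries of resident firms 473.5; financial account: borrowing by resident firms from foreign banks 756.8, acquisition of a foreign subsidiary by a resident firm (outward FDI) 925.5, purchases of foreign government bonds by domestic residents 726.2; secondary income: official development assistance provided to other countries 175.1, pension payments received by residents from foreign governments 146.1.)

2624.8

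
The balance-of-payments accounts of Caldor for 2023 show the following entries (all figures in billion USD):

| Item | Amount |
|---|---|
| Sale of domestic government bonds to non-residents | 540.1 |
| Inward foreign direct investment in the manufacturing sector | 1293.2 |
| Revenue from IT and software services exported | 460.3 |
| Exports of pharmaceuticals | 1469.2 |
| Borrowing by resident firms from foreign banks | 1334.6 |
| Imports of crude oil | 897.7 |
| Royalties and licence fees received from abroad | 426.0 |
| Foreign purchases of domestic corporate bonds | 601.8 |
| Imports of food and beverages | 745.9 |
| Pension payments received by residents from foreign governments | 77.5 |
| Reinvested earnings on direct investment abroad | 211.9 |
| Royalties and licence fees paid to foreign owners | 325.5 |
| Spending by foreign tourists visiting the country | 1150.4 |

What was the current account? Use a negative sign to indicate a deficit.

1826.2

Goods: -897.7 + 1469.2 - 745.9 = -174.4
Services: 1150.4 + 460.3 + 426.0 - 325.5 = 1711.2
Primary income: 211.9
Secondary income: 77.5
Current account = (-174.4) + 1711.2 + 211.9 + 77.5 = 1826.2
(Excluded from the current account — financial account: sale of domestic government bonds to non-residents 540.1, inward foreign direct investment in the manufacturing sector 1293.2, borrowing by resident firms from foreign banks 1334.6, foreign purchases of domestic corporate bonds 601.8.)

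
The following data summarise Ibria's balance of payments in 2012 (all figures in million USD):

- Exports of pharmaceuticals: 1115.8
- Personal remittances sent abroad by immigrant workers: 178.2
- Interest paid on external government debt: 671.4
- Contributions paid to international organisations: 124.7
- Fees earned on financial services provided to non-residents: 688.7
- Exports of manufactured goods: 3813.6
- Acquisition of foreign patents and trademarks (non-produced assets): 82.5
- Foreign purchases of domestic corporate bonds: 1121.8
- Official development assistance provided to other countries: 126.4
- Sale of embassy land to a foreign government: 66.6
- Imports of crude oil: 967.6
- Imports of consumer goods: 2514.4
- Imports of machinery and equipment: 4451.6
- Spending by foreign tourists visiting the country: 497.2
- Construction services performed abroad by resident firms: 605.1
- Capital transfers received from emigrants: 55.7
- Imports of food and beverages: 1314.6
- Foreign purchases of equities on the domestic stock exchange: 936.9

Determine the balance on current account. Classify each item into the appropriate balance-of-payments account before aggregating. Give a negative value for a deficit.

-3628.5

Goods: 3813.6 - 967.6 + 1115.8 - 1314.6 - 2514.4 - 4451.6 = -4318.8
Services: 688.7 + 497.2 + 605.1 = 1791.0
Primary income: -671.4
Secondary income: -178.2 - 126.4 - 124.7 = -429.3
Current account = (-4318.8) + 1791.0 + (-671.4) + (-429.3) = -3628.5
(Excluded from the current account — capital account: acquisition of foreign patents and trademarks (non-produced assets) 82.5, sale of embassy land to a foreign government 66.6, capital transfers received from emigrants 55.7; financial account: foreign purchases of domestic corporate bonds 1121.8, foreign purchases of equities on the domestic stock exchange 936.9.)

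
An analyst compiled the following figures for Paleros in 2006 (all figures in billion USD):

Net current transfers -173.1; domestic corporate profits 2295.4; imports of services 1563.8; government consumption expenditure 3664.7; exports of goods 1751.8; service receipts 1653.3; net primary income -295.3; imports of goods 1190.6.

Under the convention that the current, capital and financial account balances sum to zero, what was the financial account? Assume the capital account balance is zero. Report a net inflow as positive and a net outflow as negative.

Goods balance = 1751.8 - 1190.6 = 561.2
Services balance = 1653.3 - 1563.8 = 89.5
Trade balance (goods + services) = 561.2 + 89.5 = 650.7
Net primary income = -295.3
Net secondary income = -173.1
Current account = 650.7 + (-295.3) + (-173.1) = 182.3
Financial account = -(182.3) = -182.3

-182.3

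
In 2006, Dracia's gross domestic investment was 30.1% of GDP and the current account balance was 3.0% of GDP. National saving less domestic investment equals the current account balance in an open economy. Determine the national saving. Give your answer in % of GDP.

33.1

S = I + CA = 30.1 + 3.0 = 33.1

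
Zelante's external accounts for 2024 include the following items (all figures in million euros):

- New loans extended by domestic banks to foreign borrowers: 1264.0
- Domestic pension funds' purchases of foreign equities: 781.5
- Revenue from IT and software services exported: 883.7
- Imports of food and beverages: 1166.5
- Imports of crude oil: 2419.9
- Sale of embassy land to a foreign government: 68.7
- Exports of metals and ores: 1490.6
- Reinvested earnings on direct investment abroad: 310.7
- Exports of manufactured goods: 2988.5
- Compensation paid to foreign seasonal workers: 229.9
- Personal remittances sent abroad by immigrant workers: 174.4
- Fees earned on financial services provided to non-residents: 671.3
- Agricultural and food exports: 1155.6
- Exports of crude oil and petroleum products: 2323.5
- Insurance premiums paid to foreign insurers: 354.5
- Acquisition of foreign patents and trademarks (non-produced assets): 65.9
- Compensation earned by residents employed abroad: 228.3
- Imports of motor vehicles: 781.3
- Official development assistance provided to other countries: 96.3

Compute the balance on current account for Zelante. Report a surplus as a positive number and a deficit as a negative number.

Goods: -2419.9 - 1166.5 + 2323.5 + 1490.6 + 2988.5 + 1155.6 - 781.3 = 3590.5
Services: 883.7 - 354.5 + 671.3 = 1200.5
Primary income: 228.3 + 310.7 - 229.9 = 309.1
Secondary income: -96.3 - 174.4 = -270.7
Current account = 3590.5 + 1200.5 + 309.1 + (-270.7) = 4829.4
(Excluded from the current account — financial account: new loans extended by domestic banks to foreign borrowers 1264.0, domestic pension funds' purchases of foreign equities 781.5; capital account: sale of embassy land to a foreign government 68.7, acquisition of foreign patents and trademarks (non-produced assets) 65.9.)

4829.4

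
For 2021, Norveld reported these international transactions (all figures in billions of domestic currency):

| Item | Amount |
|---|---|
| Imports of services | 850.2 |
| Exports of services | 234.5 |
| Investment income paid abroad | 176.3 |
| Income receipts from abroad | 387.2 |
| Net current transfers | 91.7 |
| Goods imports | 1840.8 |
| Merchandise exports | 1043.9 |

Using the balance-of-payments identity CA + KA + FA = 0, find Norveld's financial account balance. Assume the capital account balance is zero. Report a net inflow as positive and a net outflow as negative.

1110.0

Goods balance = 1043.9 - 1840.8 = -796.9
Services balance = 234.5 - 850.2 = -615.7
Trade balance (goods + services) = -796.9 + (-615.7) = -1412.6
Net primary income = 387.2 - 176.3 = 210.9
Net secondary income = 91.7
Current account = -1412.6 + 210.9 + 91.7 = -1110.0
Financial account = -(-1110.0) = 1110.0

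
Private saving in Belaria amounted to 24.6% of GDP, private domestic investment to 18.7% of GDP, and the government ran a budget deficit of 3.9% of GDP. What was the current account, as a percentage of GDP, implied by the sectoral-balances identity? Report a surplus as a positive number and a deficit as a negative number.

2.0

By the sectoral-balances identity, CA = (S_private - I) + (T - G).
Private balance = 24.6 - 18.7 = 5.9
Government balance (T - G) = -3.9
CA = 5.9 + (-3.9) = 2.0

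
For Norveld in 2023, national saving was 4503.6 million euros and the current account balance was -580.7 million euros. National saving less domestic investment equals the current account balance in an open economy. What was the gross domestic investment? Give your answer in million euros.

S - I = CA (net lending to the rest of the world).
I = S - CA = 4503.6 - (-580.7) = 5084.3

5084.3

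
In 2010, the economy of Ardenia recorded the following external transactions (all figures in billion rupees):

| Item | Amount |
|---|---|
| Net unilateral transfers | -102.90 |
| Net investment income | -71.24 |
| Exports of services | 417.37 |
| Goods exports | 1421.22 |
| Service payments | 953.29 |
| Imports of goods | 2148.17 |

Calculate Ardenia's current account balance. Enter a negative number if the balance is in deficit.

-1437.01

Goods balance = 1421.22 - 2148.17 = -726.95
Services balance = 417.37 - 953.29 = -535.92
Trade balance (goods + services) = -726.95 + (-535.92) = -1262.87
Net primary income = -71.24
Net secondary income = -102.90
Current account = -1262.87 + (-71.24) + (-102.90) = -1437.01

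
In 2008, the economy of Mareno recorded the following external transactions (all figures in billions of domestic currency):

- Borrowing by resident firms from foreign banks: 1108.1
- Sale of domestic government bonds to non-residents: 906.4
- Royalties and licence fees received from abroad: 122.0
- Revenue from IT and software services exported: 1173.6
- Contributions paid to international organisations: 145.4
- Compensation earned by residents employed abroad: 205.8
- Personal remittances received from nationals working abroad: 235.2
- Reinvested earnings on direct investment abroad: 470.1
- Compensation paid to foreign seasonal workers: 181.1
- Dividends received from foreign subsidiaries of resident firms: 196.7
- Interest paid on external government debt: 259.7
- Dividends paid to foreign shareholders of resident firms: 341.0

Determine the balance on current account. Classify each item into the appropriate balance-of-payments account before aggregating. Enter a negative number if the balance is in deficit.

1476.2

Services: 122.0 + 1173.6 = 1295.6
Primary income: 205.8 - 181.1 + 196.7 - 259.7 + 470.1 - 341.0 = 90.8
Secondary income: 235.2 - 145.4 = 89.8
Current account = 1295.6 + 90.8 + 89.8 = 1476.2
(Excluded from the current account — financial account: borrowing by resident firms from foreign banks 1108.1, sale of domestic government bonds to non-residents 906.4.)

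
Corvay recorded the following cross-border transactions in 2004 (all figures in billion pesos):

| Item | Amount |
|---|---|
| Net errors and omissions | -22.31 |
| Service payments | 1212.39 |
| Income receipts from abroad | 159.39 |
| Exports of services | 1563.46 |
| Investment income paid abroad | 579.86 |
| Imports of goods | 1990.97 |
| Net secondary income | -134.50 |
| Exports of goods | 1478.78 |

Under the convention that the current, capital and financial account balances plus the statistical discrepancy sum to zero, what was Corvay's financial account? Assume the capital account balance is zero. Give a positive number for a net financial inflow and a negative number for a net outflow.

Goods balance = 1478.78 - 1990.97 = -512.19
Services balance = 1563.46 - 1212.39 = 351.07
Trade balance (goods + services) = -512.19 + 351.07 = -161.12
Net primary income = 159.39 - 579.86 = -420.47
Net secondary income = -134.50
Current account = -161.12 + (-420.47) + (-134.50) = -716.09
Financial account = -(-716.09 + (-22.31)) = 738.40

738.40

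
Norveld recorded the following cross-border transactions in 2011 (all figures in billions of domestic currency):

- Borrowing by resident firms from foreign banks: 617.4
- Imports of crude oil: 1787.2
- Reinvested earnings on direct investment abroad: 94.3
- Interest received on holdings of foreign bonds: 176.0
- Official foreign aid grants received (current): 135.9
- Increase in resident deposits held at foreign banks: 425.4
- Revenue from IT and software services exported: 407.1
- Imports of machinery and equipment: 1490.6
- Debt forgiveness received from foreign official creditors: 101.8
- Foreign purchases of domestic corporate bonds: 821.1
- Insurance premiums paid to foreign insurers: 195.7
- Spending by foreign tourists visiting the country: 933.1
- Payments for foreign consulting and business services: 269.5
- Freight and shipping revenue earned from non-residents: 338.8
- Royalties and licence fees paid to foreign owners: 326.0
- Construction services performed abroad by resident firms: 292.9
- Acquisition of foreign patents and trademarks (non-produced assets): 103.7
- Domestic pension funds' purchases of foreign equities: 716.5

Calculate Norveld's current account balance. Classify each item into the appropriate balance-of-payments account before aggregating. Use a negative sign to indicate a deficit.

-1690.9

Goods: -1787.2 - 1490.6 = -3277.8
Services: 338.8 - 195.7 + 292.9 - 269.5 - 326.0 + 933.1 + 407.1 = 1180.7
Primary income: 94.3 + 176.0 = 270.3
Secondary income: 135.9
Current account = (-3277.8) + 1180.7 + 270.3 + 135.9 = -1690.9
(Excluded from the current account — financial account: borrowing by resident firms from foreign banks 617.4, increase in resident deposits held at foreign banks 425.4, foreign purchases of domestic corporate bonds 821.1, domestic pension funds' purchases of foreign equities 716.5; capital account: debt forgiveness received from foreign official creditors 101.8, acquisition of foreign patents and trademarks (non-produced assets) 103.7.)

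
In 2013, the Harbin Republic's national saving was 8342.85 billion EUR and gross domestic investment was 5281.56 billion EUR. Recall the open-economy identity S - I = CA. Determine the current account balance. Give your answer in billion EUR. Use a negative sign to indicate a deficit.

CA = S - I = 8342.85 - 5281.56 = 3061.29

3061.29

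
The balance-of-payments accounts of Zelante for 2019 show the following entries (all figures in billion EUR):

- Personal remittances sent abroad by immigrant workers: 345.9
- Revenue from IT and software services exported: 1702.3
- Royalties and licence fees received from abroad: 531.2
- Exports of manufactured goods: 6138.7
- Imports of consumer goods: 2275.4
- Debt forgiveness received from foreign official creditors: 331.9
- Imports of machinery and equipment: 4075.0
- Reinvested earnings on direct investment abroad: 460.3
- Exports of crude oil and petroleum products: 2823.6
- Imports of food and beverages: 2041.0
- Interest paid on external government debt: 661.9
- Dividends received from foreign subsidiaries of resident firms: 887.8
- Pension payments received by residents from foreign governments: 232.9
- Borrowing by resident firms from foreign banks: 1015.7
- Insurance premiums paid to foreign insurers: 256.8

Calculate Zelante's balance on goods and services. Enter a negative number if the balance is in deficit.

Goods: 2823.6 + 6138.7 - 4075.0 - 2041.0 - 2275.4 = 570.9
Services: 1702.3 + 531.2 - 256.8 = 1976.7
Trade balance = 570.9 + 1976.7 = 2547.6
(Excluded from the trade balance — secondary income: personal remittances sent abroad by immigrant workers 345.9, pension payments received by residents from foreign governments 232.9; capital account: debt forgiveness received from foreign official creditors 331.9; primary income: reinvested earnings on direct investment abroad 460.3, interest paid on external government debt 661.9, dividends received from foreign subsidiaries of resident firms 887.8; financial account: borrowing by resident firms from foreign banks 1015.7.)

2547.6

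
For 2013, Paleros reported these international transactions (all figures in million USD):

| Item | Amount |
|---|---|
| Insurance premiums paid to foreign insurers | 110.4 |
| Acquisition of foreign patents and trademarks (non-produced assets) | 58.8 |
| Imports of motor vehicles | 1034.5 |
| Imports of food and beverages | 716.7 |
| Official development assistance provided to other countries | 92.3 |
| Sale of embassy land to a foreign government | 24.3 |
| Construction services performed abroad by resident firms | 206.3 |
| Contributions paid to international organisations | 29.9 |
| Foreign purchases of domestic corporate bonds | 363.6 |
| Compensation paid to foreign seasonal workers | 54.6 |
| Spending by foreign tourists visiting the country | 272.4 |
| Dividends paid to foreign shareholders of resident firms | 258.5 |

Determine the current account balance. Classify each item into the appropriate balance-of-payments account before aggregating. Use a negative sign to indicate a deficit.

Goods: -716.7 - 1034.5 = -1751.2
Services: 272.4 + 206.3 - 110.4 = 368.3
Primary income: -54.6 - 258.5 = -313.1
Secondary income: -92.3 - 29.9 = -122.2
Current account = (-1751.2) + 368.3 + (-313.1) + (-122.2) = -1818.2
(Excluded from the current account — capital account: acquisition of foreign patents and trademarks (non-produced assets) 58.8, sale of embassy land to a foreign government 24.3; financial account: foreign purchases of domestic corporate bonds 363.6.)

-1818.2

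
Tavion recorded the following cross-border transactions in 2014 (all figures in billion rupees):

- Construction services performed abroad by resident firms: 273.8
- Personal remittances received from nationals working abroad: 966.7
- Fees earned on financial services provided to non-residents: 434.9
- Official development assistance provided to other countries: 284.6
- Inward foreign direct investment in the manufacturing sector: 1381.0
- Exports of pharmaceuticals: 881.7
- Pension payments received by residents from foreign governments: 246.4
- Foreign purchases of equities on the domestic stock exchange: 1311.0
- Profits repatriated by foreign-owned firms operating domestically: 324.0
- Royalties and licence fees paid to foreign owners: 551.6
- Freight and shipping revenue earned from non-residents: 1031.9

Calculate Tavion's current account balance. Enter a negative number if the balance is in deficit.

2675.2

Goods: 881.7
Services: 273.8 + 1031.9 + 434.9 - 551.6 = 1189.0
Primary income: -324.0
Secondary income: 966.7 - 284.6 + 246.4 = 928.5
Current account = 881.7 + 1189.0 + (-324.0) + 928.5 = 2675.2
(Excluded from the current account — financial account: inward foreign direct investment in the manufacturing sector 1381.0, foreign purchases of equities on the domestic stock exchange 1311.0.)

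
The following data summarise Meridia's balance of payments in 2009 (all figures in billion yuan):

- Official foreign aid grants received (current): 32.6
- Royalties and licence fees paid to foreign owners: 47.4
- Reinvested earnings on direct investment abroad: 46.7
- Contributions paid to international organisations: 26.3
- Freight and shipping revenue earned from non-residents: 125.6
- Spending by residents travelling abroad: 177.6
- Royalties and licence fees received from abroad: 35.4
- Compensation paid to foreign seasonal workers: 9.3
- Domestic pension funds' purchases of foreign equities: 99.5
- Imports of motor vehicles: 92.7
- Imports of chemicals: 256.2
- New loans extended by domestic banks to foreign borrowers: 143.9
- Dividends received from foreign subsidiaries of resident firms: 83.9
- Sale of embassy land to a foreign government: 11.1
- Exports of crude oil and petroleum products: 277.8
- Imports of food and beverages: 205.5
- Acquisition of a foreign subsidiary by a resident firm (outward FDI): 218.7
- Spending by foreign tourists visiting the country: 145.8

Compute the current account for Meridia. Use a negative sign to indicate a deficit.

Goods: 277.8 - 256.2 - 205.5 - 92.7 = -276.6
Services: 125.6 - 47.4 + 145.8 - 177.6 + 35.4 = 81.8
Primary income: 83.9 + 46.7 - 9.3 = 121.3
Secondary income: 32.6 - 26.3 = 6.3
Current account = (-276.6) + 81.8 + 121.3 + 6.3 = -67.2
(Excluded from the current account — financial account: domestic pension funds' purchases of foreign equities 99.5, new loans extended by domestic banks to foreign borrowers 143.9, acquisition of a foreign subsidiary by a resident firm (outward FDI) 218.7; capital account: sale of embassy land to a foreign government 11.1.)

-67.2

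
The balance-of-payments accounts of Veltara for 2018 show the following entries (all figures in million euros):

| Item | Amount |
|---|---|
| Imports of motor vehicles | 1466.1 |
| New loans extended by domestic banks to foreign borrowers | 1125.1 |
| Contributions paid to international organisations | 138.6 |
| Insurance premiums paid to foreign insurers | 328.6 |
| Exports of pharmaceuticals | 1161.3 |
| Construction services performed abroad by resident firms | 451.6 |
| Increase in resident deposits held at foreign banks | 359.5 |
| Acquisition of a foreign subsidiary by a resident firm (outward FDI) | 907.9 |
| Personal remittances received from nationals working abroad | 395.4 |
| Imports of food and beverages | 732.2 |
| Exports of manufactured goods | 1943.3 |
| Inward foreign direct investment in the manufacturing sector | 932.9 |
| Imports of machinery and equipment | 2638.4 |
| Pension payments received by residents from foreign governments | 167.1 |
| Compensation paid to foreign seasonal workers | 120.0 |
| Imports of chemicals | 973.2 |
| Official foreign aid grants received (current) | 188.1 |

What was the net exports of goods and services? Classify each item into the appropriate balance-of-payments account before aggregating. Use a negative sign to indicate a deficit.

-2582.3

Goods: 1943.3 + 1161.3 - 732.2 - 973.2 - 1466.1 - 2638.4 = -2705.3
Services: 451.6 - 328.6 = 123.0
Trade balance = -2705.3 + 123.0 = -2582.3
(Excluded from the trade balance — financial account: new loans extended by domestic banks to foreign borrowers 1125.1, increase in resident deposits held at foreign banks 359.5, acquisition of a foreign subsidiary by a resident firm (outward FDI) 907.9, inward foreign direct investment in the manufacturing sector 932.9; secondary income: contributions paid to international organisations 138.6, personal remittances received from nationals working abroad 395.4, pension payments received by residents from foreign governments 167.1, official foreign aid grants received (current) 188.1; primary income: compensation paid to foreign seasonal workers 120.0.)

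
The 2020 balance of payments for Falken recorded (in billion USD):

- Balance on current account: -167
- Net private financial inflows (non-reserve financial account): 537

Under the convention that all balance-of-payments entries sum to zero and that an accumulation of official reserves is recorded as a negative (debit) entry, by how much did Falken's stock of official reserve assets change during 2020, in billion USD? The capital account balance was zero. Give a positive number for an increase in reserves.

370

Official reserve transactions balance = -((-167) + 537) = -370
An accumulation of reserves is recorded as a debit (negative entry), so the change in the stock of reserves is the negative of that balance.
Change in official reserves = -(-370) = 370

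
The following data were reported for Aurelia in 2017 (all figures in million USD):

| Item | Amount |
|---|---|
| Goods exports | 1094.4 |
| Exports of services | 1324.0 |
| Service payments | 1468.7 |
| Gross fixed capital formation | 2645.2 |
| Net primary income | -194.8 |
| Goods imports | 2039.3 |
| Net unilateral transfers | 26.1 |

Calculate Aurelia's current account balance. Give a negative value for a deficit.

-1258.3

Goods balance = 1094.4 - 2039.3 = -944.9
Services balance = 1324.0 - 1468.7 = -144.7
Trade balance (goods + services) = -944.9 + (-144.7) = -1089.6
Net primary income = -194.8
Net secondary income = 26.1
Current account = -1089.6 + (-194.8) + 26.1 = -1258.3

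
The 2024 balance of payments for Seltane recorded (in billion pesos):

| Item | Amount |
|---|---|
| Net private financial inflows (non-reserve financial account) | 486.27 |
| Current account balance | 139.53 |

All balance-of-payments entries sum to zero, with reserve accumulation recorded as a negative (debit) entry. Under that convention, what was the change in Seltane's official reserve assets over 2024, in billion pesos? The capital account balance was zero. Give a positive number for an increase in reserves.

625.80

Official reserve transactions balance = -(139.53 + 486.27) = -625.80
An accumulation of reserves is recorded as a debit (negative entry), so the change in the stock of reserves is the negative of that balance.
Change in official reserves = -(-625.80) = 625.80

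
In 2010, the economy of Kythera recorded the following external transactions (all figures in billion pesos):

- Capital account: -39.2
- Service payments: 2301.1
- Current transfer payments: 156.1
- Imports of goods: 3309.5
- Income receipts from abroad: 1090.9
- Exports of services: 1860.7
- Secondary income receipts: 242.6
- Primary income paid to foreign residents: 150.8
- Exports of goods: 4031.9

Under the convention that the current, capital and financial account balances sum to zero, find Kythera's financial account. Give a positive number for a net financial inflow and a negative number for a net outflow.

-1269.4

Goods balance = 4031.9 - 3309.5 = 722.4
Services balance = 1860.7 - 2301.1 = -440.4
Trade balance (goods + services) = 722.4 + (-440.4) = 282.0
Net primary income = 1090.9 - 150.8 = 940.1
Net secondary income = 242.6 - 156.1 = 86.5
Current account = 282.0 + 940.1 + 86.5 = 1308.6
Financial account = -(1308.6 + (-39.2)) = -1269.4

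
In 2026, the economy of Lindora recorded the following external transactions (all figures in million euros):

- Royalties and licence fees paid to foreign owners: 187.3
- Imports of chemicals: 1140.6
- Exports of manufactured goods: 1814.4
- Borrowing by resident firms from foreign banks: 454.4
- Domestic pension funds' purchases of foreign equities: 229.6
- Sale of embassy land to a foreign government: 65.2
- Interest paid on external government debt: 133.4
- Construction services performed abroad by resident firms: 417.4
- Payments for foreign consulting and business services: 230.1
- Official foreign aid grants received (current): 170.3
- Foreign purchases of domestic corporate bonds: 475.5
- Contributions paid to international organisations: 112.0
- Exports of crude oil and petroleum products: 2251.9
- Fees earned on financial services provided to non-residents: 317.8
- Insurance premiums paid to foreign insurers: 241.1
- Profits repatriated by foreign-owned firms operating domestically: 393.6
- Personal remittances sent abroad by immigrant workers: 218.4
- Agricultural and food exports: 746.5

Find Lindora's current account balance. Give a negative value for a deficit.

3061.8

Goods: 2251.9 + 746.5 + 1814.4 - 1140.6 = 3672.2
Services: -230.1 - 187.3 + 417.4 + 317.8 - 241.1 = 76.7
Primary income: -133.4 - 393.6 = -527.0
Secondary income: -112.0 - 218.4 + 170.3 = -160.1
Current account = 3672.2 + 76.7 + (-527.0) + (-160.1) = 3061.8
(Excluded from the current account — financial account: borrowing by resident firms from foreign banks 454.4, domestic pension funds' purchases of foreign equities 229.6, foreign purchases of domestic corporate bonds 475.5; capital account: sale of embassy land to a foreign government 65.2.)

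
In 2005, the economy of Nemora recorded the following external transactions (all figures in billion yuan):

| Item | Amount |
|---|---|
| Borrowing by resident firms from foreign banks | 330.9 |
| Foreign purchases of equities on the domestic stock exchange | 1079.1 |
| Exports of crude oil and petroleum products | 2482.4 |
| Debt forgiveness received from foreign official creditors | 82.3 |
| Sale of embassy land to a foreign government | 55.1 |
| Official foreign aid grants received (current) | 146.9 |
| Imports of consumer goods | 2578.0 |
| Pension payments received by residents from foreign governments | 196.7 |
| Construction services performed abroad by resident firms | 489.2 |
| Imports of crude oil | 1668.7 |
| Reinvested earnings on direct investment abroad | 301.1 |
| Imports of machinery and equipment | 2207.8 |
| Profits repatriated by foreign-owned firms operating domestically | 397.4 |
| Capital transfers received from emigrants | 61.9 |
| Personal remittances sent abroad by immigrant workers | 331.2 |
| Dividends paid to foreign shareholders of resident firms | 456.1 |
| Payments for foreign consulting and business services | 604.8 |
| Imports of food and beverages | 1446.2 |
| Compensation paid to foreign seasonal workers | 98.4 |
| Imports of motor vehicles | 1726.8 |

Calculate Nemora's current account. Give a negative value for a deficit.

-7899.1

Goods: -2207.8 + 2482.4 - 1668.7 - 1446.2 - 1726.8 - 2578.0 = -7145.1
Services: 489.2 - 604.8 = -115.6
Primary income: 301.1 - 397.4 - 456.1 - 98.4 = -650.8
Secondary income: 196.7 - 331.2 + 146.9 = 12.4
Current account = (-7145.1) + (-115.6) + (-650.8) + 12.4 = -7899.1
(Excluded from the current account — financial account: borrowing by resident firms from foreign banks 330.9, foreign purchases of equities on the domestic stock exchange 1079.1; capital account: debt forgiveness received from foreign official creditors 82.3, sale of embassy land to a foreign government 55.1, capital transfers received from emigrants 61.9.)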